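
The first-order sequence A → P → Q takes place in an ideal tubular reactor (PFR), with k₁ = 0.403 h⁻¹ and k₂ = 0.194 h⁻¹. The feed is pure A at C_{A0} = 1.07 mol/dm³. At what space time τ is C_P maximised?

3.50 h

For first-order series the maximum of C_P occurs at τ_opt = ln(k₂/k₁)/(k₂−k₁).
= ln(0.194/0.403)/(0.194−0.403) = ln(0.4814)/-0.2090 = -0.7311/-0.2090 = 3.50 h.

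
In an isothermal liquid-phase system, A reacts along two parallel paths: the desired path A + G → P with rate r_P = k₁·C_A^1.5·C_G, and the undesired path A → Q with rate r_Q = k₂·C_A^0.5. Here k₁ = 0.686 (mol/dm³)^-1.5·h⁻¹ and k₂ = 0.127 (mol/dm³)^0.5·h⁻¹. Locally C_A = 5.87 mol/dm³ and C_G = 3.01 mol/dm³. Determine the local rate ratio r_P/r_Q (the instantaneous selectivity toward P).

95.4

S_{P/Q} = r_P/r_Q = (k₁·C_A^1.5·C_G)/(k₂·C_A^0.5) = (k₁/k₂)·C_A·C_G.
= (0.686×5.870^1.5×3.010) / (0.127×5.870^0.5) = 29.37/0.3077 = 95.4.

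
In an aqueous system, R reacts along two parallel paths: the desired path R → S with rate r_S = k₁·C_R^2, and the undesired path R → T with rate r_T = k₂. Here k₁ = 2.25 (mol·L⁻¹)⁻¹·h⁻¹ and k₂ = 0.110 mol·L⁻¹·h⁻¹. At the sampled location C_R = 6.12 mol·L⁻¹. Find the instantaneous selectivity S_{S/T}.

766

S_{S/T} = r_S/r_T = (k₁·C_R^2)/(k₂) = (k₁/k₂)·C_R^2.
= (2.25×6.120^2) / (0.110) = 84.27/0.1100 = 766.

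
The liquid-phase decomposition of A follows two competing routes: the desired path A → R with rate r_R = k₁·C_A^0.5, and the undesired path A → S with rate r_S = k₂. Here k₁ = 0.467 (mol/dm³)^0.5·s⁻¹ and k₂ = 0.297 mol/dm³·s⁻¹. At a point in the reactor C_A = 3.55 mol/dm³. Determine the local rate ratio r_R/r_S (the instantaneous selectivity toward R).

2.96

S_{R/S} = r_R/r_S = (k₁·C_A^0.5)/(k₂) = (k₁/k₂)·C_A^0.5.
= (0.467×3.550^0.5) / (0.297) = 0.8799/0.2970 = 2.96.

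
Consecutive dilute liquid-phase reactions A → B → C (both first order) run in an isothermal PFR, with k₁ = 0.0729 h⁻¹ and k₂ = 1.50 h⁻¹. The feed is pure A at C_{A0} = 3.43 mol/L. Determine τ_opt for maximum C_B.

2.12 h

Setting dC_B/dτ = 0 gives τ_opt = ln(k₂/k₁)/(k₂−k₁).
= ln(1.50/0.0729)/(1.50−0.0729) = ln(20.58)/1.427 = 3.024/1.427 = 2.12 h.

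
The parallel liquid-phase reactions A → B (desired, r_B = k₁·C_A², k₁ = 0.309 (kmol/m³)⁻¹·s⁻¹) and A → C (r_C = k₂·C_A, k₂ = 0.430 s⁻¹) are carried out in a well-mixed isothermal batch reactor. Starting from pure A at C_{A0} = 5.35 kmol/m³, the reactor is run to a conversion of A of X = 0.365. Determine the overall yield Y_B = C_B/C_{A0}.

0.276

C_A = C_{A0}(1−X) = 3.397 kmol/m³.
Along a PFR/batch, dC_C/dC_A = −r_C/(r_B+r_C) = −k₂/(k₂+k₁·C_A).
Integrating from C_{A0} to C_A: C_C = (0.430/0.309)·ln[(0.430+0.309·5.35)/(0.430+0.309·3.40)] = 1.392·ln(2.083/1.480) = 0.4759 kmol/m³.
Then C_B = (C_{A0}−C_A) − C_C = 1.953 − 0.4759 = 1.477 kmol/m³.
Y_B = C_B/C_{A0} = 1.477/5.35 = 0.276.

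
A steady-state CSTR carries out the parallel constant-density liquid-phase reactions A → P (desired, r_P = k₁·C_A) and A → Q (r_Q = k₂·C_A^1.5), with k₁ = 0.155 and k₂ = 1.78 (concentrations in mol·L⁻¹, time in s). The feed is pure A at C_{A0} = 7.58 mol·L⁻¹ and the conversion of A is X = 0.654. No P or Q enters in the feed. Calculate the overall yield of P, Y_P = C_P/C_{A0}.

0.0334

Exit C_A = C_{A0}(1−X) = 7.58×0.346 = 2.623 mol·L⁻¹.
In a CSTR the entire volume is at exit conditions, so r_P = 0.155×2.623 = 0.4065 and r_Q = 1.78×2.623^1.5 = 7.560.
Fraction of consumed A going to P: r_P/(r_P+r_Q) = 0.05103.
C_P = 0.05103·C_{A0}·X = 0.05103×7.58×0.654 = 0.253 mol·L⁻¹; Y_P = C_P/C_{A0} = 0.0334.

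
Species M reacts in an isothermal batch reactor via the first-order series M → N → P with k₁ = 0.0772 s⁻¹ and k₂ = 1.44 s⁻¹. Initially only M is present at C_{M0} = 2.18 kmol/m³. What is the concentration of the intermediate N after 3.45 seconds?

Solving the coupled first-order balances gives C_N(t) = [k₁/(k₂−k₁)]·C_{M0}·(e^(−k₁t) − e^(−k₂t)).
e^(−k₁t) = e^(−0.0772×3.45) = e^(−0.2663) = 0.7662; e^(−k₂t) = e^(−4.968) = 0.006957.
C_N = 0.0772×2.18/(1.44−0.0772) × (0.7662−0.006957) = 0.1235×0.7592 = 0.09376 kmol/m³.

0.0938 kmol/m³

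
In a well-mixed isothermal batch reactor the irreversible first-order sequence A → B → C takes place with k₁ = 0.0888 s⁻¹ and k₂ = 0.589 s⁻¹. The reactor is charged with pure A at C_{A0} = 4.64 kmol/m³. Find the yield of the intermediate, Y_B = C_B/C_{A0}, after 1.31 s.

For first-order series with pure A initially, C_B(t) = k₁C_{A0}/(k₂−k₁)·(e^(−k₁t) − e^(−k₂t)).
e^(−k₁t) = e^(−0.0888×1.31) = e^(−0.1163) = 0.8902; e^(−k₂t) = e^(−0.7716) = 0.4623.
C_B = 0.0888×4.64/(0.589−0.0888) × (0.8902−0.4623) = 0.8237×0.4279 = 0.3525 kmol/m³.
Y_B = C_B/C_{A0} = 0.3525/4.64 = 0.0760.

0.0760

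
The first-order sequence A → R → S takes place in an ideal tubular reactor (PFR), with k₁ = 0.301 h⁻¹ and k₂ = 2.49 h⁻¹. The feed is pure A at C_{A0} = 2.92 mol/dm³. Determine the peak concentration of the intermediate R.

0.264 mol/dm³

For a first-order series the maximum intermediate yield is C_{R,max}/C_{A0} = (k₁/k₂)^[k₂/(k₂−k₁)].
= (0.301/2.49)^(2.49/(2.49−0.301)) = (0.1209)^(1.138) = 0.09040.
C_{R,max} = 0.09040×2.92 = 0.264 mol/dm³.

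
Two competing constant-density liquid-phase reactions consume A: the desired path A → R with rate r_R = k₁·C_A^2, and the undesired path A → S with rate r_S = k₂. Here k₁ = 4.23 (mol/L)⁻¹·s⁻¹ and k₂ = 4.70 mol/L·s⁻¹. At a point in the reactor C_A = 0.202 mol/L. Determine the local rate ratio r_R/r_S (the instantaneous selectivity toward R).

0.0367

S_{R/S} = r_R/r_S = (k₁·C_A^2)/(k₂) = (k₁/k₂)·C_A^2.
= (4.23×0.2020^2) / (4.70) = 0.1726/4.700 = 0.0367.
Since the desired path is higher order in A, keeping C_A high (PFR or concentrated feed) favours R.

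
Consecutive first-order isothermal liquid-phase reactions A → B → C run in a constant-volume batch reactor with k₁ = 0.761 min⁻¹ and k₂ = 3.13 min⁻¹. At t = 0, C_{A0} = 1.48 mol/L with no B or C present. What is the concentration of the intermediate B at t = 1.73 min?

0.125 mol/L

The intermediate concentration in a first-order A→B→C sequence is C_B = k₁C_{A0}(e^(−k₁t) − e^(−k₂t))/(k₂−k₁).
e^(−k₁t) = e^(−0.761×1.73) = e^(−1.317) = 0.2681; e^(−k₂t) = e^(−5.415) = 0.004450.
C_B = 0.761×1.48/(3.13−0.761) × (0.2681−0.004450) = 0.4754×0.2636 = 0.1253 mol/L.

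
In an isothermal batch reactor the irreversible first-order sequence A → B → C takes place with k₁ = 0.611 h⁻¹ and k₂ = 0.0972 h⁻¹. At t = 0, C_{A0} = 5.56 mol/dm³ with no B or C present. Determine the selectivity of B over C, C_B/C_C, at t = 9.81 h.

0.840

For first-order series with pure A initially, C_B(t) = k₁C_{A0}/(k₂−k₁)·(e^(−k₁t) − e^(−k₂t)).
e^(−k₁t) = e^(−0.611×9.81) = e^(−5.994) = 0.002494; e^(−k₂t) = e^(−0.9535) = 0.3854.
C_B = 0.611×5.56/(0.0972−0.611) × (0.002494−0.3854) = (-6.612)×(-0.3829) = 2.532 mol/dm³.
C_A = C_{A0}e^(−k₁t) = 0.01387 mol/dm³, so C_C = C_{A0}−C_A−C_B = 3.015 mol/dm³; C_B/C_C = 0.840.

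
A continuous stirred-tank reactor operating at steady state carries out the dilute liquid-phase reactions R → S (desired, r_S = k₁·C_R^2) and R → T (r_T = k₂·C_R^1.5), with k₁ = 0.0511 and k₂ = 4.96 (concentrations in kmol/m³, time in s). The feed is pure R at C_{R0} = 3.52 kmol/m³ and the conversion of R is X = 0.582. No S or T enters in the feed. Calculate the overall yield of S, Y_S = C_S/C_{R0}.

0.00718

Exit C_R = C_{R0}(1−X) = 3.52×0.418 = 1.471 kmol/m³.
A CSTR operates uniformly at the exit composition, giving r_S = 0.1106 and r_T = 8.852 (each k·C_R^n at C_R = 1.471).
Fraction of consumed R going to S: r_S/(r_S+r_T) = 0.01234.
C_S = 0.01234·C_{R0}·X = 0.01234×3.52×0.582 = 0.0253 kmol/m³; Y_S = C_S/C_{R0} = 0.00718.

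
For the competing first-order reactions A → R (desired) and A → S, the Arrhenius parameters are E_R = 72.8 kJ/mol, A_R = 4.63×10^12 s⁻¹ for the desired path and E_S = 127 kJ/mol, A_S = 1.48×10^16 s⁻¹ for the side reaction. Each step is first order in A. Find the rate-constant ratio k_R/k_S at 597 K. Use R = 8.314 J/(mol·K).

17.3

k_R/k_S = (A_R/A_S)·exp[−(E_R−E_S)/(RT)] = (A_R/A_S)·exp[(E_S−E_R)/(RT)].
(E_S−E_R)/(RT) = (127−72.8)×10³/(8.314×597) = 54200/4963 = 10.92.
k_R/k_S = (4.63×10^12/1.48×10^16)·exp(10.92) = 3.128×10^-4 × 55260 = 17.3.
Since E_R < E_S, lowering the temperature improves selectivity toward R.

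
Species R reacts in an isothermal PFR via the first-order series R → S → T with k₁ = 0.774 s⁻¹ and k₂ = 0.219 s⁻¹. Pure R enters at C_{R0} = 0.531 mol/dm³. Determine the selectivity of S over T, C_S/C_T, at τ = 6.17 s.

0.544

Solving the coupled first-order balances gives C_S(τ) = [k₁/(k₂−k₁)]·C_{R0}·(e^(−k₁τ) − e^(−k₂τ)).
e^(−k₁τ) = e^(−0.774×6.17) = e^(−4.776) = 0.008433; e^(−k₂τ) = e^(−1.351) = 0.2589.
C_S = 0.774×0.531/(0.219−0.774) × (0.008433−0.2589) = (-0.7405)×(-0.2505) = 0.1855 mol/dm³.
C_R = C_{R0}e^(−k₁τ) = 0.004478 mol/dm³, so C_T = C_{R0}−C_R−C_S = 0.3410 mol/dm³; C_S/C_T = 0.544.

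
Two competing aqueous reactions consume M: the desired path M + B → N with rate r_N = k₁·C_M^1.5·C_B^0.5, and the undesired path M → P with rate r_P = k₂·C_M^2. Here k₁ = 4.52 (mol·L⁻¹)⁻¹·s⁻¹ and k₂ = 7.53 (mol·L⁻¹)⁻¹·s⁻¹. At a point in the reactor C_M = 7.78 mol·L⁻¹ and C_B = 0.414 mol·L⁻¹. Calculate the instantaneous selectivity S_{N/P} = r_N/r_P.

S_{N/P} = r_N/r_P = (k₁·C_M^1.5·C_B^0.5)/(k₂·C_M^2) = (k₁/k₂)·C_M^-0.5·C_B^0.5.
= (4.52×7.780^1.5×0.4140^0.5) / (7.53×7.780^2) = 63.11/455.8 = 0.138.

0.138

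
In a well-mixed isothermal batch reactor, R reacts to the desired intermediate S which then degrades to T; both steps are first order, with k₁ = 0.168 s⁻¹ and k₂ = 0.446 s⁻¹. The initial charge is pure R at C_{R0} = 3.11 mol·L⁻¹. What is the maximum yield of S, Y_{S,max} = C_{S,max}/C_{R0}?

At the optimum, C_{S,max}/C_{R0} = (k₁/k₂)^[k₂/(k₂−k₁)].
= (0.168/0.446)^(0.446/(0.446−0.168)) = (0.3767)^(1.604) = 0.2088.

0.209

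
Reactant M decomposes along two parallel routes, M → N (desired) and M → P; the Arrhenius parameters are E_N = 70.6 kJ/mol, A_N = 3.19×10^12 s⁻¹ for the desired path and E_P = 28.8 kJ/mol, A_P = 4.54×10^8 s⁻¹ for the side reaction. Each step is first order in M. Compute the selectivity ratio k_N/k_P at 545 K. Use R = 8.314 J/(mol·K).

With equal orders, S_{N/P} = k_N/k_P = (A_N/A_P)·exp[(E_P−E_N)/(RT)].
(E_P−E_N)/(RT) = (28.8−70.6)×10³/(8.314×545) = -41800/4531 = -9.225.
k_N/k_P = (3.19×10^12/4.54×10^8)·exp(-9.225) = 7026 × 9.854×10^-5 = 0.692.
Since E_N > E_P, raising the temperature improves selectivity toward N.

0.692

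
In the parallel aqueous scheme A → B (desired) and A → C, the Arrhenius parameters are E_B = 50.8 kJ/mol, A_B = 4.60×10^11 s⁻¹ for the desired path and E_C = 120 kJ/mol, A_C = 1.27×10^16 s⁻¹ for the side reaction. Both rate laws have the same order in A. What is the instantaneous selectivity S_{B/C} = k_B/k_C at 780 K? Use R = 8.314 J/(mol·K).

With equal orders, S_{B/C} = k_B/k_C = (A_B/A_C)·exp[(E_C−E_B)/(RT)].
(E_C−E_B)/(RT) = (120−50.8)×10³/(8.314×780) = 69200/6485 = 10.67.
k_B/k_C = (4.60×10^11/1.27×10^16)·exp(10.67) = 3.622×10^-5 × 43084 = 1.56.
Since E_B < E_C, lowering the temperature improves selectivity toward B.

1.56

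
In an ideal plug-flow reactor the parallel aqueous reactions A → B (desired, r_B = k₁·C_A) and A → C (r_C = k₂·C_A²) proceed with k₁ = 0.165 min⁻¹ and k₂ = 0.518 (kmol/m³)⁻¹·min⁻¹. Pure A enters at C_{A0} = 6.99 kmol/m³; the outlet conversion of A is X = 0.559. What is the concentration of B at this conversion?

C_A = C_{A0}(1−X) = 3.083 kmol/m³.
Along a PFR/batch, dC_B/dC_A = −r_B/(r_B+r_C) = −k₁/(k₁+k₂·C_A).
Integrating from C_{A0} to C_A: C_B = (0.165/0.518)·ln[(0.165+0.518·6.99)/(0.165+0.518·3.08)] = 0.3185·ln(3.786/1.762) = 0.2437 kmol/m³.

0.244 kmol/m³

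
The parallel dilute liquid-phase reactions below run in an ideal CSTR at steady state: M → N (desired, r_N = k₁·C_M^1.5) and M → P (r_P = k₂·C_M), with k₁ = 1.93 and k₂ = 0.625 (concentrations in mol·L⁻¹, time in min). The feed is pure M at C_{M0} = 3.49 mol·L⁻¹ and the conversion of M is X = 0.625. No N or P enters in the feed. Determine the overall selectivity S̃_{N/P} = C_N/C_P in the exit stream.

Exit C_M = C_{M0}(1−X) = 3.49×0.375 = 1.309 mol·L⁻¹.
A CSTR operates uniformly at the exit composition, giving r_N = 2.890 and r_P = 0.8180 (each k·C_M^n at C_M = 1.309).
Overall selectivity = C_N/C_P = r_Nτ/(r_Pτ) = r_N/r_P = 3.53.

3.53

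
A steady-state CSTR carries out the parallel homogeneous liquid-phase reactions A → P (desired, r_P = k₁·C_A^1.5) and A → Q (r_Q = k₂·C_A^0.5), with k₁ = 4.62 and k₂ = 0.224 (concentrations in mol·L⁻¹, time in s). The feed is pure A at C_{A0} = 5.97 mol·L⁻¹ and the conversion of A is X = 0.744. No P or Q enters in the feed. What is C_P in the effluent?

Exit C_A = C_{A0}(1−X) = 5.97×0.256 = 1.528 mol·L⁻¹.
Rates in a CSTR are evaluated at the outlet concentration: r_P = 4.62×1.528^1.5 = 8.729, r_Q = 0.224×1.528^0.5 = 0.2769.
Fraction of consumed A going to P: r_P/(r_P+r_Q) = 0.9693.
C_P = 0.9693·C_{A0}·X = 0.9693×5.97×0.744 = 4.31 mol·L⁻¹.

4.31 mol·L⁻¹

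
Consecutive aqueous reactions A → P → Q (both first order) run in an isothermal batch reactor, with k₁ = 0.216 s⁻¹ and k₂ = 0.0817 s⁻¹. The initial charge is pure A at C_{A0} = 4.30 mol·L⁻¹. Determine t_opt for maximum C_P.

7.24 s

The intermediate peaks when r₁ = r₂, i.e. k₁e^(−k₁t) = k₂e^(−k₂t), giving t_opt = ln(k₂/k₁)/(k₂−k₁).
= ln(0.0817/0.216)/(0.0817−0.216) = ln(0.3782)/-0.1343 = -0.9722/-0.1343 = 7.24 s.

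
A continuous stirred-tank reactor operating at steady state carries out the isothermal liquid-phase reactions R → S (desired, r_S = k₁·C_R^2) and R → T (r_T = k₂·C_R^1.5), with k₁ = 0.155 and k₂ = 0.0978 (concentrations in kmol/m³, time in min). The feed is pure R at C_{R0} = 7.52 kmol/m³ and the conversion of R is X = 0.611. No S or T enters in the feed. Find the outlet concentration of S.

3.36 kmol/m³

Exit C_R = C_{R0}(1−X) = 7.52×0.389 = 2.925 kmol/m³.
Rates in a CSTR are evaluated at the outlet concentration: r_S = 0.155×2.925^2 = 1.326, r_T = 0.0978×2.925^1.5 = 0.4893.
Fraction of consumed R going to S: r_S/(r_S+r_T) = 0.7305.
C_S = 0.7305·C_{R0}·X = 0.7305×7.52×0.611 = 3.36 kmol/m³.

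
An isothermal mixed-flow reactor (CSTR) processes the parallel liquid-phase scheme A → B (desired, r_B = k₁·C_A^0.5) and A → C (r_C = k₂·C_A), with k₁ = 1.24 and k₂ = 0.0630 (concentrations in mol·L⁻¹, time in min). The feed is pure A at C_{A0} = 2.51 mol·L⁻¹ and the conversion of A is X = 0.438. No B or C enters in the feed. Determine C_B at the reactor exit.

Exit C_A = C_{A0}(1−X) = 2.51×0.562 = 1.411 mol·L⁻¹.
In a CSTR the entire volume is at exit conditions, so r_B = 1.24×1.411^0.5 = 1.473 and r_C = 0.0630×1.411 = 0.08887.
Fraction of consumed A going to B: r_B/(r_B+r_C) = 0.9431.
C_B = 0.9431·C_{A0}·X = 0.9431×2.51×0.438 = 1.04 mol·L⁻¹.

1.04 mol·L⁻¹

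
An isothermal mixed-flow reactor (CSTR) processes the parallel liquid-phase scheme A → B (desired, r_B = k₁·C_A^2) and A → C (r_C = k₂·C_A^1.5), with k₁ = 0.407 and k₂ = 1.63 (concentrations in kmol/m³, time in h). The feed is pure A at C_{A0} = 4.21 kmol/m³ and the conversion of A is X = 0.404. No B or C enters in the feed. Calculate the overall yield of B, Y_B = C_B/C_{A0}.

0.115

Exit C_A = C_{A0}(1−X) = 4.21×0.596 = 2.509 kmol/m³.
Rates in a CSTR are evaluated at the outlet concentration: r_B = 0.407×2.509^2 = 2.562, r_C = 1.63×2.509^1.5 = 6.479.
Fraction of consumed A going to B: r_B/(r_B+r_C) = 0.2834.
C_B = 0.2834·C_{A0}·X = 0.2834×4.21×0.404 = 0.482 kmol/m³; Y_B = C_B/C_{A0} = 0.115.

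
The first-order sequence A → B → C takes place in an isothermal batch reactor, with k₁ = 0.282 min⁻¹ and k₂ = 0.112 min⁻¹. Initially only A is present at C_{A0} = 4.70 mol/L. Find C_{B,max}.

2.56 mol/L

At the optimum, C_{B,max}/C_{A0} = (k₁/k₂)^[k₂/(k₂−k₁)].
= (0.282/0.112)^(0.112/(0.112−0.282)) = (2.518)^(-0.6588) = 0.5442.
C_{B,max} = 0.5442×4.70 = 2.56 mol/L.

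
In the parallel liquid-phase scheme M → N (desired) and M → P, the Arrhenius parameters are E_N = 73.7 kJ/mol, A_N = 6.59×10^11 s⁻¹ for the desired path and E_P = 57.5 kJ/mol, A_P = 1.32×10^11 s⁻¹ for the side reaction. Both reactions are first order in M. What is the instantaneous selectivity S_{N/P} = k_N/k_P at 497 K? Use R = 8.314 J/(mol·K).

Since both paths have the same order in M, the concentration cancels and S_{N/P} = k_N/k_P = (A_N/A_P)·exp[(E_P−E_N)/(RT)].
(E_P−E_N)/(RT) = (57.5−73.7)×10³/(8.314×497) = -16200/4132 = -3.921.
k_N/k_P = (6.59×10^11/1.32×10^11)·exp(-3.921) = 4.992 × 0.01983 = 0.0990.
Since E_N > E_P, raising the temperature improves selectivity toward N.

0.0990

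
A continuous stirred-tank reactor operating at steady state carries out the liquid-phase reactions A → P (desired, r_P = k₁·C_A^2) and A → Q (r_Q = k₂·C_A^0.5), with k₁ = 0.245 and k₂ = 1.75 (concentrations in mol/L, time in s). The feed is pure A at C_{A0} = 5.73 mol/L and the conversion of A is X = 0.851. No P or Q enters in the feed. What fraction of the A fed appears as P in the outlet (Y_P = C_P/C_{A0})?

0.0846

Exit C_A = C_{A0}(1−X) = 5.73×0.149 = 0.8538 mol/L.
Rates in a CSTR are evaluated at the outlet concentration: r_P = 0.245×0.8538^2 = 0.1786, r_Q = 1.75×0.8538^0.5 = 1.617.
Fraction of consumed A going to P: r_P/(r_P+r_Q) = 0.09946.
C_P = 0.09946·C_{A0}·X = 0.09946×5.73×0.851 = 0.485 mol/L; Y_P = C_P/C_{A0} = 0.0846.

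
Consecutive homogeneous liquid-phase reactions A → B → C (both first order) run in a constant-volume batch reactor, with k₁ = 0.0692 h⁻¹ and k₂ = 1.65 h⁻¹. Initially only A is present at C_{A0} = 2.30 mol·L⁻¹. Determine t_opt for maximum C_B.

The intermediate peaks when r₁ = r₂, i.e. k₁e^(−k₁t) = k₂e^(−k₂t), giving t_opt = ln(k₂/k₁)/(k₂−k₁).
= ln(1.65/0.0692)/(1.65−0.0692) = ln(23.84)/1.581 = 3.172/1.581 = 2.01 h.

2.01 h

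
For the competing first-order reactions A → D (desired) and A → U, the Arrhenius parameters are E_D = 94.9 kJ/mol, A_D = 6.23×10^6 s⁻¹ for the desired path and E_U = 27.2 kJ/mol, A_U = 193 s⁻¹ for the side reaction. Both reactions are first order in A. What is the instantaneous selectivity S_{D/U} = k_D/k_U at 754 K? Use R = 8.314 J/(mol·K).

k_D/k_U = (A_D/A_U)·exp[−(E_D−E_U)/(RT)] = (A_D/A_U)·exp[(E_U−E_D)/(RT)].
(E_U−E_D)/(RT) = (27.2−94.9)×10³/(8.314×754) = -67700/6269 = -10.80.
k_D/k_U = (6.23×10^6/193)·exp(-10.80) = 32280 × 2.041×10^-5 = 0.659.

0.659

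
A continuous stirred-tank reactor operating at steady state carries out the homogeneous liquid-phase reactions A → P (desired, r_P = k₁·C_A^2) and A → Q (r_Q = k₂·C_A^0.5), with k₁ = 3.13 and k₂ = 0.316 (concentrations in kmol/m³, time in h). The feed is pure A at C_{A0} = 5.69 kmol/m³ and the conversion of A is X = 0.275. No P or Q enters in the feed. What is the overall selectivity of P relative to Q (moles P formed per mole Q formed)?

83.0

Exit C_A = C_{A0}(1−X) = 5.69×0.725 = 4.125 kmol/m³.
In a CSTR the entire volume is at exit conditions, so r_P = 3.13×4.125^2 = 53.27 and r_Q = 0.316×4.125^0.5 = 0.6418.
Overall selectivity = C_P/C_Q = r_Pτ/(r_Qτ) = r_P/r_Q = 83.0.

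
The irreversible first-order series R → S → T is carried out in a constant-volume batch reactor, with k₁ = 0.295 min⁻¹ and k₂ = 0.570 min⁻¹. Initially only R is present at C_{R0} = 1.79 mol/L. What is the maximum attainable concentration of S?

Evaluating C_S at t_opt = ln(k₂/k₁)/(k₂−k₁) gives C_{S,max}/C_{R0} = (k₁/k₂)^[k₂/(k₂−k₁)].
= (0.295/0.570)^(0.570/(0.570−0.295)) = (0.5175)^(2.073) = 0.2553.
C_{S,max} = 0.2553×1.79 = 0.457 mol/L.

0.457 mol/L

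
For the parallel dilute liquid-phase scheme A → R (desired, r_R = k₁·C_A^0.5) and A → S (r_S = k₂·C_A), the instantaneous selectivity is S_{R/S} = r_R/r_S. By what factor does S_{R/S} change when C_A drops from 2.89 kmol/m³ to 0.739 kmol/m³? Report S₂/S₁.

S_{R/S} = (k₁/k₂)·C_A^-0.5, so S₂/S₁ = (C_{A,2}/C_{A,1})^-0.5.
= (0.739/2.89)^(-0.5) = (0.2557)^(-0.5) = 1.98.

1.98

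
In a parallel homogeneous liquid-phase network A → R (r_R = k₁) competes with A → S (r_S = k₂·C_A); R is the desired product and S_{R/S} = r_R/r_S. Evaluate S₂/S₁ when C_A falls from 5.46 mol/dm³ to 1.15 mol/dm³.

S_{R/S} = (k₁/k₂)·C_A⁻¹, so S₂/S₁ = (C_{A,2}/C_{A,1})⁻¹.
= 5.46/1.15 = 4.75.
Selectivity toward R rises as C_A falls — low-concentration operation is favoured.

4.75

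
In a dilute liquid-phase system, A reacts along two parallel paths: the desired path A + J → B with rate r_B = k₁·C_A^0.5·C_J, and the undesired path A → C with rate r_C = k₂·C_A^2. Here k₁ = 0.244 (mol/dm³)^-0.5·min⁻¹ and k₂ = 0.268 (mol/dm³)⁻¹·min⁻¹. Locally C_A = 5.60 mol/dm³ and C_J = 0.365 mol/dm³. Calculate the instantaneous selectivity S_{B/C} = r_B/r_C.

S_{B/C} = r_B/r_C = (k₁·C_A^0.5·C_J)/(k₂·C_A^2) = (k₁/k₂)·C_A^-1.5·C_J.
= (0.244×5.600^0.5×0.3650) / (0.268×5.600^2) = 0.2108/8.404 = 0.0251.

0.0251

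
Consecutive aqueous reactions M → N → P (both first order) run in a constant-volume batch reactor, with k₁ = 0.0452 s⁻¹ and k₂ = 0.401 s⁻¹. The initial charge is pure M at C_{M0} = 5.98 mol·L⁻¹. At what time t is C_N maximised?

For first-order series the maximum of C_N occurs at t_opt = ln(k₂/k₁)/(k₂−k₁).
= ln(0.401/0.0452)/(0.401−0.0452) = ln(8.872)/0.3558 = 2.183/0.3558 = 6.14 s.

6.14 s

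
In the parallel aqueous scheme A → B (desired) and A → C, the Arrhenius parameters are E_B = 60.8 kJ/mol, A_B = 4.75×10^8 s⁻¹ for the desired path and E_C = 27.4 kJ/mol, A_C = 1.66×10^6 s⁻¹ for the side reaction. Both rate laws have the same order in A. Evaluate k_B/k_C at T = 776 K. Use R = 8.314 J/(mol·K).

Since both paths have the same order in A, the concentration cancels and S_{B/C} = k_B/k_C = (A_B/A_C)·exp[(E_C−E_B)/(RT)].
(E_C−E_B)/(RT) = (27.4−60.8)×10³/(8.314×776) = -33400/6452 = -5.177.
k_B/k_C = (4.75×10^8/1.66×10^6)·exp(-5.177) = 286.1 × 0.005645 = 1.62.

1.62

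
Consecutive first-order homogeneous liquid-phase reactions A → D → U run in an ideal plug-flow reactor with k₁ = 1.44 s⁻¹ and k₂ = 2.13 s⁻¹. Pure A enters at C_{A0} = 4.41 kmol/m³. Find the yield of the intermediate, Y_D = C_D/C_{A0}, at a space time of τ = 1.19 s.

Solving the coupled first-order balances gives C_D(τ) = [k₁/(k₂−k₁)]·C_{A0}·(e^(−k₁τ) − e^(−k₂τ)).
e^(−k₁τ) = e^(−1.44×1.19) = e^(−1.714) = 0.1802; e^(−k₂τ) = e^(−2.535) = 0.07929.
C_D = 1.44×4.41/(2.13−1.44) × (0.1802−0.07929) = 9.203×0.1009 = 0.9289 kmol/m³.
Y_D = C_D/C_{A0} = 0.9289/4.41 = 0.211.

0.211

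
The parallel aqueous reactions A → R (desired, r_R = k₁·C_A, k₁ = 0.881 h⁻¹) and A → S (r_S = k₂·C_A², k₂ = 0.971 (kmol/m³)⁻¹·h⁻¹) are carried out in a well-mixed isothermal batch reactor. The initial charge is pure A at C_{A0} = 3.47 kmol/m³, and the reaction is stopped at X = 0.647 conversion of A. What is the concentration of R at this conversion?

C_A = C_{A0}(1−X) = 1.225 kmol/m³.
Along a PFR/batch, dC_R/dC_A = −r_R/(r_R+r_S) = −k₁/(k₁+k₂·C_A).
Integrating from C_{A0} to C_A: C_R = (0.881/0.971)·ln[(0.881+0.971·3.47)/(0.881+0.971·1.22)] = 0.9073·ln(4.250/2.070) = 0.6526 kmol/m³.

0.653 kmol/m³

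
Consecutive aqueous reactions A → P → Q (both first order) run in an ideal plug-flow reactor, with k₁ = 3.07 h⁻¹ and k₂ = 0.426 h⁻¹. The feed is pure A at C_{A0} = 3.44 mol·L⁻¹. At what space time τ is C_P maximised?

The intermediate peaks when r₁ = r₂, i.e. k₁e^(−k₁τ) = k₂e^(−k₂τ), giving τ_opt = ln(k₂/k₁)/(k₂−k₁).
= ln(0.426/3.07)/(0.426−3.07) = ln(0.1388)/-2.644 = -1.975/-2.644 = 0.747 h.

0.747 h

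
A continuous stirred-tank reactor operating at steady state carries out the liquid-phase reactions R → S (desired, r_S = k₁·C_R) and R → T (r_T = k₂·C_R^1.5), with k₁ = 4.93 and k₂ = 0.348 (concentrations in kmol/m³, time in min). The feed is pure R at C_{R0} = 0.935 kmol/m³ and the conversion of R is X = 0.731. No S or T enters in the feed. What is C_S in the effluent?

0.660 kmol/m³

Exit C_R = C_{R0}(1−X) = 0.935×0.269 = 0.2515 kmol/m³.
Rates in a CSTR are evaluated at the outlet concentration: r_S = 4.93×0.2515 = 1.240, r_T = 0.348×0.2515^1.5 = 0.04390.
Fraction of consumed R going to S: r_S/(r_S+r_T) = 0.9658.
C_S = 0.9658·C_{R0}·X = 0.9658×0.935×0.731 = 0.660 kmol/m³.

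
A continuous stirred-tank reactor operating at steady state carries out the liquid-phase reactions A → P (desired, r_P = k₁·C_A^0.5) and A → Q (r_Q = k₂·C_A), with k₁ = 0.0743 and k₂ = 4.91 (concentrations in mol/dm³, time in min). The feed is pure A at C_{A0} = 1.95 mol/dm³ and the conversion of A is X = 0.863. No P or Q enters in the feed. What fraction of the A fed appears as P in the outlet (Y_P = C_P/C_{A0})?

0.0245

Exit C_A = C_{A0}(1−X) = 1.95×0.137 = 0.2671 mol/dm³.
A CSTR operates uniformly at the exit composition, giving r_P = 0.03840 and r_Q = 1.312 (each k·C_A^n at C_A = 0.2671).
Fraction of consumed A going to P: r_P/(r_P+r_Q) = 0.02844.
C_P = 0.02844·C_{A0}·X = 0.02844×1.95×0.863 = 0.0479 mol/dm³; Y_P = C_P/C_{A0} = 0.0245.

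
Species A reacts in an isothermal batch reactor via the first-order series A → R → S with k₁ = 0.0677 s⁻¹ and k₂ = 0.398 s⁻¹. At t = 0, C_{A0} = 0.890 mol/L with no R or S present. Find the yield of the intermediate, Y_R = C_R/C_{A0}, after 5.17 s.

0.118

For first-order series with pure A initially, C_R(t) = k₁C_{A0}/(k₂−k₁)·(e^(−k₁t) − e^(−k₂t)).
e^(−k₁t) = e^(−0.0677×5.17) = e^(−0.3500) = 0.7047; e^(−k₂t) = e^(−2.058) = 0.1278.
C_R = 0.0677×0.890/(0.398−0.0677) × (0.7047−0.1278) = 0.1824×0.5769 = 0.1052 mol/L.
Y_R = C_R/C_{A0} = 0.1052/0.890 = 0.118.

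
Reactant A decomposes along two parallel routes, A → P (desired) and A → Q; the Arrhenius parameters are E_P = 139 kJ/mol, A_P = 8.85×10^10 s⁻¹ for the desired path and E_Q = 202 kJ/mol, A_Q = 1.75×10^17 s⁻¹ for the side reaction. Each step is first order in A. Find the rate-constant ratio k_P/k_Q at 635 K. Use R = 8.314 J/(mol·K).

k_P/k_Q = (A_P/A_Q)·exp[−(E_P−E_Q)/(RT)] = (A_P/A_Q)·exp[(E_Q−E_P)/(RT)].
(E_Q−E_P)/(RT) = (202−139)×10³/(8.314×635) = 63000/5279 = 11.93.
k_P/k_Q = (8.85×10^10/1.75×10^17)·exp(11.93) = 5.057×10^-7 × 1.522×10^5 = 0.0770.

0.0770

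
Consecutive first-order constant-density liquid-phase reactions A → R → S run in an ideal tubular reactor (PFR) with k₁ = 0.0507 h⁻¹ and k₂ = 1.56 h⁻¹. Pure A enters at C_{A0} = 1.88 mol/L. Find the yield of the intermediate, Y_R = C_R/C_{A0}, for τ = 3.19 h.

For first-order series with pure A initially, C_R(τ) = k₁C_{A0}/(k₂−k₁)·(e^(−k₁τ) − e^(−k₂τ)).
e^(−k₁τ) = e^(−0.0507×3.19) = e^(−0.1617) = 0.8507; e^(−k₂τ) = e^(−4.976) = 0.006899.
C_R = 0.0507×1.88/(1.56−0.0507) × (0.8507−0.006899) = 0.06315×0.8438 = 0.05329 mol/L.
Y_R = C_R/C_{A0} = 0.05329/1.88 = 0.0283.

0.0283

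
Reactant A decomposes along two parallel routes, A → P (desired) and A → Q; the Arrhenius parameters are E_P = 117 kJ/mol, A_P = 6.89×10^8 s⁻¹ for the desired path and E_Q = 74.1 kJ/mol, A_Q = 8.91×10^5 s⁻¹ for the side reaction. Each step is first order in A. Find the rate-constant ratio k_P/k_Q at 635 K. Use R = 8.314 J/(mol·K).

Since both paths have the same order in A, the concentration cancels and S_{P/Q} = k_P/k_Q = (A_P/A_Q)·exp[(E_Q−E_P)/(RT)].
(E_Q−E_P)/(RT) = (74.1−117)×10³/(8.314×635) = -42900/5279 = -8.126.
k_P/k_Q = (6.89×10^8/8.91×10^5)·exp(-8.126) = 773.3 × 2.958×10^-4 = 0.229.

0.229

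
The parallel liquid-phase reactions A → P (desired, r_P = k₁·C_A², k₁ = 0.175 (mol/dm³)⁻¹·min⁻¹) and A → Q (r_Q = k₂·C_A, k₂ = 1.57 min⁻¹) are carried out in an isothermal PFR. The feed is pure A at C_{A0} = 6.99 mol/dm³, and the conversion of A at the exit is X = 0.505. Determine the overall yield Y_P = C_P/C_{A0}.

0.184

C_A = C_{A0}(1−X) = 3.460 mol/dm³.
Along a PFR/batch, dC_Q/dC_A = −r_Q/(r_P+r_Q) = −k₂/(k₂+k₁·C_A).
Integrating from C_{A0} to C_A: C_Q = (1.57/0.175)·ln[(1.57+0.175·6.99)/(1.57+0.175·3.46)] = 8.971·ln(2.793/2.176) = 2.242 mol/dm³.
Then C_P = (C_{A0}−C_A) − C_Q = 3.530 − 2.242 = 1.288 mol/dm³.
Y_P = C_P/C_{A0} = 1.288/6.99 = 0.184.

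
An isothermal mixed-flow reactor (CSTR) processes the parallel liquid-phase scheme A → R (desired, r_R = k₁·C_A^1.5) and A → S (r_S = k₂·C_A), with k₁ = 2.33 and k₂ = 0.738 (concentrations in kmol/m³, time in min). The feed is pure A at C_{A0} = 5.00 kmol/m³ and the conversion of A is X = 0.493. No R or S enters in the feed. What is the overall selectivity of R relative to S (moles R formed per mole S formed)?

5.03

Exit C_A = C_{A0}(1−X) = 5.00×0.507 = 2.535 kmol/m³.
Rates in a CSTR are evaluated at the outlet concentration: r_R = 2.33×2.535^1.5 = 9.404, r_S = 0.738×2.535 = 1.871.
Overall selectivity = C_R/C_S = r_Rτ/(r_Sτ) = r_R/r_S = 5.03.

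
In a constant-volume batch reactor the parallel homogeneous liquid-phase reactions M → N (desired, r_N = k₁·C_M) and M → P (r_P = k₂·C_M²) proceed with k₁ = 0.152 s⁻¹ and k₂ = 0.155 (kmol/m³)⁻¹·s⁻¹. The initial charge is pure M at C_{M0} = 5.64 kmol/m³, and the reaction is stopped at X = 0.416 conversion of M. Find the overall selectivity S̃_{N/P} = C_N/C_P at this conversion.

0.224

C_M = C_{M0}(1−X) = 3.294 kmol/m³.
Along a PFR/batch, dC_N/dC_M = −r_N/(r_N+r_P) = −k₁/(k₁+k₂·C_M).
Integrating from C_{M0} to C_M: C_N = (0.152/0.155)·ln[(0.152+0.155·5.64)/(0.152+0.155·3.29)] = 0.9806·ln(1.026/0.6625) = 0.4291 kmol/m³.
C_P = (C_{M0}−C_M)−C_N = 1.917 kmol/m³; S̃_{N/P} = 0.4291/1.917 = 0.224.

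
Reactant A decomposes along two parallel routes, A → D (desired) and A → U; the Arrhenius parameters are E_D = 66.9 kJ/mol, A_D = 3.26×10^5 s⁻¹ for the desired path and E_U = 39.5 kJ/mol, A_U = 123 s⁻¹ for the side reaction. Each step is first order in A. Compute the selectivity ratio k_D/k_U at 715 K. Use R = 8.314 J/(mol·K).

With equal orders, S_{D/U} = k_D/k_U = (A_D/A_U)·exp[(E_U−E_D)/(RT)].
(E_U−E_D)/(RT) = (39.5−66.9)×10³/(8.314×715) = -27400/5945 = -4.609.
k_D/k_U = (3.26×10^5/123)·exp(-4.609) = 2650 × 0.009959 = 26.4.
Since E_D > E_U, raising the temperature improves selectivity toward D.

26.4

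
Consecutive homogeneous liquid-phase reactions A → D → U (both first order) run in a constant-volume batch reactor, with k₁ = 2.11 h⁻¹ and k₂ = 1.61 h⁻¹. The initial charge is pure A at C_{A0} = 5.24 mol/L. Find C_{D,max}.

At the optimum, C_{D,max}/C_{A0} = (k₁/k₂)^[k₂/(k₂−k₁)].
= (2.11/1.61)^(1.61/(1.61−2.11)) = (1.311)^(-3.220) = 0.4186.
C_{D,max} = 0.4186×5.24 = 2.19 mol/L.

2.19 mol/L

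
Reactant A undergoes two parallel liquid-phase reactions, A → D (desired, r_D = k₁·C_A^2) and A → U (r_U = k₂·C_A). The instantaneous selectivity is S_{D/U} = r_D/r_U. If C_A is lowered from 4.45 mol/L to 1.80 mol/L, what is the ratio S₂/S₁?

S_{D/U} = (k₁/k₂)·C_A, so S₂/S₁ = (C_{A,2}/C_{A,1}).
= 1.80/4.45 = 0.404.

0.404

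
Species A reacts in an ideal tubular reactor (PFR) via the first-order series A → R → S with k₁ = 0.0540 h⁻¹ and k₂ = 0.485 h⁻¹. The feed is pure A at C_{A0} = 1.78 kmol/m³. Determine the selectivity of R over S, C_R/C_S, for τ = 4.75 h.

0.595

For first-order series with pure A initially, C_R(τ) = k₁C_{A0}/(k₂−k₁)·(e^(−k₁τ) − e^(−k₂τ)).
e^(−k₁τ) = e^(−0.0540×4.75) = e^(−0.2565) = 0.7738; e^(−k₂τ) = e^(−2.304) = 0.09988.
C_R = 0.0540×1.78/(0.485−0.0540) × (0.7738−0.09988) = 0.2230×0.6739 = 0.1503 kmol/m³.
C_A = C_{A0}e^(−k₁τ) = 1.377 kmol/m³, so C_S = C_{A0}−C_A−C_R = 0.2524 kmol/m³; C_R/C_S = 0.595.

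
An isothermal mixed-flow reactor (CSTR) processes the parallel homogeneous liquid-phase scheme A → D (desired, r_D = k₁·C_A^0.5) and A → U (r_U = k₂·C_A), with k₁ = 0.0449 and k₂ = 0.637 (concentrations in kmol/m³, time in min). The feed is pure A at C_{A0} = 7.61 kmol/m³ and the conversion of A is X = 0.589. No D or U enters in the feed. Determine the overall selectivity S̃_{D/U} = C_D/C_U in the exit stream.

Exit C_A = C_{A0}(1−X) = 7.61×0.411 = 3.128 kmol/m³.
Rates in a CSTR are evaluated at the outlet concentration: r_D = 0.0449×3.128^0.5 = 0.07941, r_U = 0.637×3.128 = 1.992.
Overall selectivity = C_D/C_U = r_Dτ/(r_Uτ) = r_D/r_U = 0.0399.

0.0399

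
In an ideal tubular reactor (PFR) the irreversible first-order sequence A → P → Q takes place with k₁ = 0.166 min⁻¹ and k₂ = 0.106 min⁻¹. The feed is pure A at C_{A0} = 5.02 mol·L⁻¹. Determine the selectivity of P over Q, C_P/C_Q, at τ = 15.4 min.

0.547

The intermediate concentration in a first-order A→B→C sequence is C_P = k₁C_{A0}(e^(−k₁τ) − e^(−k₂τ))/(k₂−k₁).
e^(−k₁τ) = e^(−0.166×15.4) = e^(−2.556) = 0.07758; e^(−k₂τ) = e^(−1.632) = 0.1955.
C_P = 0.166×5.02/(0.106−0.166) × (0.07758−0.1955) = (-13.89)×(-0.1179) = 1.637 mol·L⁻¹.
C_A = C_{A0}e^(−k₁τ) = 0.3895 mol·L⁻¹, so C_Q = C_{A0}−C_A−C_P = 2.993 mol·L⁻¹; C_P/C_Q = 0.547.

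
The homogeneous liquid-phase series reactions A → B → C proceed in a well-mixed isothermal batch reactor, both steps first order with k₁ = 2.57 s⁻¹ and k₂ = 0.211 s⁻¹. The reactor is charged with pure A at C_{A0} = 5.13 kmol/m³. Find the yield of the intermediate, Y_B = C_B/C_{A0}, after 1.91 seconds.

0.720

For first-order series with pure A initially, C_B(t) = k₁C_{A0}/(k₂−k₁)·(e^(−k₁t) − e^(−k₂t)).
e^(−k₁t) = e^(−2.57×1.91) = e^(−4.909) = 0.007382; e^(−k₂t) = e^(−0.4030) = 0.6683.
C_B = 2.57×5.13/(0.211−2.57) × (0.007382−0.6683) = (-5.589)×(-0.6609) = 3.694 kmol/m³.
Y_B = C_B/C_{A0} = 3.694/5.13 = 0.720.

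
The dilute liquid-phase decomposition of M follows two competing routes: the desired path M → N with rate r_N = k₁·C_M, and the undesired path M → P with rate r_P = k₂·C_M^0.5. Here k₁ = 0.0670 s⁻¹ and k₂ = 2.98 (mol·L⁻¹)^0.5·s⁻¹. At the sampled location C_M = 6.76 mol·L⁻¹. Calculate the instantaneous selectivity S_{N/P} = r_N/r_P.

0.0585

S_{N/P} = r_N/r_P = (k₁·C_M)/(k₂·C_M^0.5) = (k₁/k₂)·C_M^0.5.
= (0.0670×6.760) / (2.98×6.760^0.5) = 0.4529/7.748 = 0.0585.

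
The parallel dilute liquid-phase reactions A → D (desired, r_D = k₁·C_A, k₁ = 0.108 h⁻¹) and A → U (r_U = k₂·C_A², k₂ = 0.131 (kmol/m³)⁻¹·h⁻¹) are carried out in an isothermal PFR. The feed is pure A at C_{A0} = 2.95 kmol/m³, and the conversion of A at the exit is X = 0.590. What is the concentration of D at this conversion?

0.510 kmol/m³

C_A = C_{A0}(1−X) = 1.210 kmol/m³.
Along a PFR/batch, dC_D/dC_A = −r_D/(r_D+r_U) = −k₁/(k₁+k₂·C_A).
Integrating from C_{A0} to C_A: C_D = (0.108/0.131)·ln[(0.108+0.131·2.95)/(0.108+0.131·1.21)] = 0.8244·ln(0.4945/0.2664) = 0.5097 kmol/m³.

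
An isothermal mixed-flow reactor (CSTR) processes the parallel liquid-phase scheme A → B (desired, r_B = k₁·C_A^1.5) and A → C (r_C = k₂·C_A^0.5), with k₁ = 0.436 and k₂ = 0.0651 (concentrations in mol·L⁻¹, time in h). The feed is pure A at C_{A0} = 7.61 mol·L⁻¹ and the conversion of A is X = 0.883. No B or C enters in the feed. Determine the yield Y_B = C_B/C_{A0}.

0.756

Exit C_A = C_{A0}(1−X) = 7.61×0.117 = 0.8904 mol·L⁻¹.
A CSTR operates uniformly at the exit composition, giving r_B = 0.3663 and r_C = 0.06143 (each k·C_A^n at C_A = 0.8904).
Fraction of consumed A going to B: r_B/(r_B+r_C) = 0.8564.
C_B = 0.8564·C_{A0}·X = 0.8564×7.61×0.883 = 5.75 mol·L⁻¹; Y_B = C_B/C_{A0} = 0.756.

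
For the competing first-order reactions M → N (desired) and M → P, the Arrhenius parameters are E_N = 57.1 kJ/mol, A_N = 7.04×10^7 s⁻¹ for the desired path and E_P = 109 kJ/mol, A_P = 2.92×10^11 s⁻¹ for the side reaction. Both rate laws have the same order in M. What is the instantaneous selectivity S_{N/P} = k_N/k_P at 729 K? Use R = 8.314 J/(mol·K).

1.26

With equal orders, S_{N/P} = k_N/k_P = (A_N/A_P)·exp[(E_P−E_N)/(RT)].
(E_P−E_N)/(RT) = (109−57.1)×10³/(8.314×729) = 51900/6061 = 8.563.
k_N/k_P = (7.04×10^7/2.92×10^11)·exp(8.563) = 2.411×10^-4 × 5235 = 1.26.
Since E_N < E_P, lowering the temperature improves selectivity toward N.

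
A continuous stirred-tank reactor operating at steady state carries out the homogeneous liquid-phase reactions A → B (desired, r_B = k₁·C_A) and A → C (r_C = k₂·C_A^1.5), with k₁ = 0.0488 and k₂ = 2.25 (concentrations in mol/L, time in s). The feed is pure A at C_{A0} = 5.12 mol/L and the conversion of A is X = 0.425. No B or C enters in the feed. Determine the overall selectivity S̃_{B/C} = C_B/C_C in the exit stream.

Exit C_A = C_{A0}(1−X) = 5.12×0.575 = 2.944 mol/L.
A CSTR operates uniformly at the exit composition, giving r_B = 0.1437 and r_C = 11.37 (each k·C_A^n at C_A = 2.944).
Overall selectivity = C_B/C_C = r_Bτ/(r_Cτ) = r_B/r_C = 0.0126.

0.0126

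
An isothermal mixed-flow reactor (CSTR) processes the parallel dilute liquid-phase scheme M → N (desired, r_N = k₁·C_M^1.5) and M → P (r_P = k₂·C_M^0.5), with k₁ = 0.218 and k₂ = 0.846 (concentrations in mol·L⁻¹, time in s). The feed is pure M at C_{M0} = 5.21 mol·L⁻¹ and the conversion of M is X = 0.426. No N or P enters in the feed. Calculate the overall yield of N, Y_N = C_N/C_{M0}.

Exit C_M = C_{M0}(1−X) = 5.21×0.574 = 2.991 mol·L⁻¹.
In a CSTR the entire volume is at exit conditions, so r_N = 0.218×2.991^1.5 = 1.127 and r_P = 0.846×2.991^0.5 = 1.463.
Fraction of consumed M going to N: r_N/(r_N+r_P) = 0.4352.
C_N = 0.4352·C_{M0}·X = 0.4352×5.21×0.426 = 0.966 mol·L⁻¹; Y_N = C_N/C_{M0} = 0.185.

0.185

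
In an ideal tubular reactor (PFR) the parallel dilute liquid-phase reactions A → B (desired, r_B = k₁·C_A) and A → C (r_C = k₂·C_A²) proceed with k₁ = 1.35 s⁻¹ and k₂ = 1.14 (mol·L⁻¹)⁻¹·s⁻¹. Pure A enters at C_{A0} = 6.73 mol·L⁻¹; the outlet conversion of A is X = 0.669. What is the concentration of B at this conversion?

C_A = C_{A0}(1−X) = 2.228 mol·L⁻¹.
Along a PFR/batch, dC_B/dC_A = −r_B/(r_B+r_C) = −k₁/(k₁+k₂·C_A).
Integrating from C_{A0} to C_A: C_B = (1.35/1.14)·ln[(1.35+1.14·6.73)/(1.35+1.14·2.23)] = 1.184·ln(9.022/3.889) = 0.9964 mol·L⁻¹.

0.996 mol·L⁻¹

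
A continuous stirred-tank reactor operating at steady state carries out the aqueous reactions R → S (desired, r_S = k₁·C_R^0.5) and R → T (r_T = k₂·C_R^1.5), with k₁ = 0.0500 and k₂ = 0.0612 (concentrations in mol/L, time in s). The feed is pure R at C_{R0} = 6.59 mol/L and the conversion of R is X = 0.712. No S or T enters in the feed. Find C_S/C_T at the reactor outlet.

Exit C_R = C_{R0}(1−X) = 6.59×0.288 = 1.898 mol/L.
A CSTR operates uniformly at the exit composition, giving r_S = 0.06888 and r_T = 0.1600 (each k·C_R^n at C_R = 1.898).
Overall selectivity = C_S/C_T = r_Sτ/(r_Tτ) = r_S/r_T = 0.430.

0.430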